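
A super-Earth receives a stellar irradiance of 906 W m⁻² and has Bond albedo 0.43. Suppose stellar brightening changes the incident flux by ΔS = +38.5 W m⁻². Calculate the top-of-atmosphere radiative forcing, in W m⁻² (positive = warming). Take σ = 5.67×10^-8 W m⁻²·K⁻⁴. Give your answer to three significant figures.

5.49 W m⁻²

TOA radiative forcing: ΔF = (1−α)ΔS/4 = 0.57·(+38.5)/4 = 5.486 W m⁻².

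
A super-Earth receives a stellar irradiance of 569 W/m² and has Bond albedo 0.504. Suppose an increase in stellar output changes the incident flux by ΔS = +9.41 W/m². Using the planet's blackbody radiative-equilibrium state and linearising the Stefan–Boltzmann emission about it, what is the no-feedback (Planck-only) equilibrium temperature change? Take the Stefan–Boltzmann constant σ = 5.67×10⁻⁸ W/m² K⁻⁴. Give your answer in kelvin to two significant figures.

Unperturbed T_e = [569.0·(1−0.504)/(4σ)]^¼ = 187.8 K.
ΔF = Δ[S(1−α)]/4 = (1−0.504)·+9.41/4 = 1.167 W/m².
The Planck feedback parameter is 4σT_e³ = 1.503 W/m²/K.
Hence the no-feedback warming is ΔF/(4σT_e³) = 0.777 K.

0.78 K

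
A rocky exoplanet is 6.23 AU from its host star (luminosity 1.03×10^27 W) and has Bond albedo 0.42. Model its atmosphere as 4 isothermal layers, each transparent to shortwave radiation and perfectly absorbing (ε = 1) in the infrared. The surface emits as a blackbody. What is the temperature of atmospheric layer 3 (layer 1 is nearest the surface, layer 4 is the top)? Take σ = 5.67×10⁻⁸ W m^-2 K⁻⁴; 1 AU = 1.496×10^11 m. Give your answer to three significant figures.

d = 6.23 × 1.496×10^11 m = 9.320×10^11 m.
Spreading L over a sphere of radius d: S = 1.03×10^27/(4π·9.32×10^11²) = 94.36 W m^-2.
OLR = S(1−α)/4 = 13.68 W m^-2; the top layer radiates at T_e = 124.6 K.
In the N-layer model, layer k (counted from the surface) has T_k = (N+1−k)^(1/4)·T_e.
With k = 3: T_3 = (4+1−3)^¼·124.6 K = 148.2 K.

148 K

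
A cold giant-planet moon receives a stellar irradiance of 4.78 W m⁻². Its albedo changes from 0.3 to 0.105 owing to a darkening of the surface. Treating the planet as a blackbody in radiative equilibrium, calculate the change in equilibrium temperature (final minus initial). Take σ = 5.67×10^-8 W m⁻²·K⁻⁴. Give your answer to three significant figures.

3.93 K

With α = 0.3, T₁ = 61.98 K.
After:  T₂ = [4.780·0.895/(4σ)]^(1/4) = 65.90 K.
Change: 65.90 − 61.98 = 3.927 K.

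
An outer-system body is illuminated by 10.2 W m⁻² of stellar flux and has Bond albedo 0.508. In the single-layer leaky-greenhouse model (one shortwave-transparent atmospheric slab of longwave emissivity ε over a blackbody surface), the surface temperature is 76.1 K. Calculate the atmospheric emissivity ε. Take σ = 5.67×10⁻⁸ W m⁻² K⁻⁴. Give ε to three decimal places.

0.680

Effective temperature: T_e = [S(1−α)/(4σ)]^(1/4) = 68.59 K.
Inverting T_s⁴ = 2T_e⁴/(2−ε): (T_e/T_s)⁴ = 0.6598, so ε = 2(1 − 0.6598) = 0.6805.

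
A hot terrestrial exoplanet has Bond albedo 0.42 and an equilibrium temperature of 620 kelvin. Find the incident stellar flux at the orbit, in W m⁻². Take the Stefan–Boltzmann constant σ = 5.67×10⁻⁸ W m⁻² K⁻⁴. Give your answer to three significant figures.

57800 W m⁻²

Invert the energy balance for S: S = 4σT⁴/(1−α).
The emitted flux is σT⁴ = 8378 W m⁻².
So S = 4×8378/(1−0.42) = 57780 W m⁻².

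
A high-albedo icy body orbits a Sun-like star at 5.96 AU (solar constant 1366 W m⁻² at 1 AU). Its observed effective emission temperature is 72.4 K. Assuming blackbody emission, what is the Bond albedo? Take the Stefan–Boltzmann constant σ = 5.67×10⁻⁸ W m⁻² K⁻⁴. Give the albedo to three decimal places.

0.838

Flux at the orbit: S = 1366/(5.96)² = 38.46 W m⁻².
Energy balance: S(1−α)/4 = σT⁴, so 1−α = 4σT⁴/S.
σT⁴ = 1.558 W m⁻², so 4σT⁴ = 6.232 W m⁻².
1−α = 6.232/38.46 = 0.1620, so α = 0.8380.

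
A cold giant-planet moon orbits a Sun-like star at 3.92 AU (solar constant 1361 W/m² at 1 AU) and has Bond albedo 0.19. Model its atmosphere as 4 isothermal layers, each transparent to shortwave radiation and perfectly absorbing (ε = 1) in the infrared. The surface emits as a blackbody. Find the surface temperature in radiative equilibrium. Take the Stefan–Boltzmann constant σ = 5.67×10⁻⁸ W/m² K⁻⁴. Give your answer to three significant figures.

199 K

By the inverse-square law, S = 1361/3.92² = 88.57 W/m².
OLR = S(1−α)/4 = 17.94 W/m²; the top layer radiates at T_e = 133.4 K.
With N = 4 opaque layers, T_s = (N+1)^(1/4)·T_e = 5^(1/4)·133.4 = 199.4 K.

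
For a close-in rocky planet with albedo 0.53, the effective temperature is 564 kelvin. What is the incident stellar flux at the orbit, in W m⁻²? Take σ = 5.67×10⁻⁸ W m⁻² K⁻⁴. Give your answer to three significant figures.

From S(1−α)/4 = σT⁴: S = 4σT⁴/(1−α).
σT⁴ = 5.67×10⁻⁸·(564)⁴ = 5737 W m⁻².
So S = 4×5737/(1−0.53) = 48830 W m⁻².

48800 W m⁻²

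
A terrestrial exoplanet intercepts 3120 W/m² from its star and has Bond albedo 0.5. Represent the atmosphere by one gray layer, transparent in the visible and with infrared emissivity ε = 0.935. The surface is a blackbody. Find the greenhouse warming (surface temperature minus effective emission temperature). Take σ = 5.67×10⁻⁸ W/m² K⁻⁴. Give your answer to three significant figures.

The planet radiates to space at T_e = [S(1−α)/(4σ)]^(1/4) = 288.0 K.
For a single slab of emissivity ε, T_s⁴ = 2T_e⁴/(2−ε); thus T_s = 288.0·(1.878)^(1/4) = 337.1 K.
The atmosphere warms the surface by 49.14 K.

49.1 K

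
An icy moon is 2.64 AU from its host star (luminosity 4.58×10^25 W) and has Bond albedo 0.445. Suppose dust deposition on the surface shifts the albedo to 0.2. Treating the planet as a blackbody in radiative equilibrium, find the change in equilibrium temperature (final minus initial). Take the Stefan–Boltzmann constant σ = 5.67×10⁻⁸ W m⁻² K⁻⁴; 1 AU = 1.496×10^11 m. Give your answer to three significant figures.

8.32 K

d = 2.64 × 1.496×10^11 m = 3.949×10^11 m.
S = L/(4πd²) = 23.37 W m⁻².
Before: T₁ = [23.37·0.555/(4σ)]^(1/4) = 86.96 K.
After:  T₂ = [23.37·0.8/(4σ)]^(1/4) = 95.28 K.
Change: 95.28 − 86.96 = 8.324 K.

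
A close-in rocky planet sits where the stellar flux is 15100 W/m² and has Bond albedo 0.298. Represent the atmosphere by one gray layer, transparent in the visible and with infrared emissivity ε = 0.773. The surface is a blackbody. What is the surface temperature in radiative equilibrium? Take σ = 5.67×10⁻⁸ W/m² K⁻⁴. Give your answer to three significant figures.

525 K

At the top of the atmosphere, σT_e⁴ = S(1−α)/4 = 2650 W/m², giving T_e = 465.0 K.
Surface balance with a leaky layer gives σT_s⁴ = σT_e⁴·2/(2−ε), so T_s = T_e·[2/(2−0.773)]^(1/4) = 525.4 K.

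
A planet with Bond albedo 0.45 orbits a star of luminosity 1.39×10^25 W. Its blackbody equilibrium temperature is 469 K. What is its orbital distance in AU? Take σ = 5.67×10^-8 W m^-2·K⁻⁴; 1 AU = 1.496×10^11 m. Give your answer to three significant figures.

The flux needed for this T is 4σT⁴/(1−0.45) = 19950 W m^-2.
Then d = [L/(4πS)]^(1/2) = 7.446×10^9 m, i.e. 0.04977 AU.

0.0498 AU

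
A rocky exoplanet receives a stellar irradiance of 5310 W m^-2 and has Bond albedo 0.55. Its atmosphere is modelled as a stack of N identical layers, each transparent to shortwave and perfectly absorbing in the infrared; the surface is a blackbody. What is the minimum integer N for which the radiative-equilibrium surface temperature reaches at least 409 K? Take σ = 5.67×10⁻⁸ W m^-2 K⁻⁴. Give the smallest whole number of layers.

2

OLR = S(1−α)/4 = 597.4 W m^-2; the top layer radiates at T_e = 320.4 K.
Need (N+1)T_e⁴ ≥ T_s⁴, i.e. N+1 ≥ (409/320.4)⁴ = 2.656.
The minimum whole number is N = 2.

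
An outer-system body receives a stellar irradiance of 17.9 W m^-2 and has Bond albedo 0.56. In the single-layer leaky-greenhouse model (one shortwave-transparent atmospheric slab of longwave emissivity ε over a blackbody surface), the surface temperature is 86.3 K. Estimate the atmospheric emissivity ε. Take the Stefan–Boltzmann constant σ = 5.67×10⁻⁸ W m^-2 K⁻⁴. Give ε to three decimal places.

0.748

First, T_e = [17.90·(1−0.56)/(4σ)]^(1/4) = 76.77 K.
Inverting T_s⁴ = 2T_e⁴/(2−ε): (T_e/T_s)⁴ = 0.6261, so ε = 2(1 − 0.6261) = 0.7479.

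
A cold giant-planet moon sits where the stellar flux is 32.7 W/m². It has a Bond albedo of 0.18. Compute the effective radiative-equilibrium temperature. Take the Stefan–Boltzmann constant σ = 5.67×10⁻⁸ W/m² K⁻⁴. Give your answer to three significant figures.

Averaging over the sphere, the absorbed flux is S(1−α)/4 = 6.704 W/m².
Balancing against σT⁴: T = (6.704/5.67×10⁻⁸)^(1/4) = 104.3 K.

104 K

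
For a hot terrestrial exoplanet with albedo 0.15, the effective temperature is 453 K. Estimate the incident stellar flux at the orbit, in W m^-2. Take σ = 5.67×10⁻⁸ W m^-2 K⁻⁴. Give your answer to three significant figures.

Invert the energy balance for S: S = 4σT⁴/(1−α).
The emitted flux is σT⁴ = 2388 W m^-2.
So S = 4×2388/(1−0.15) = 11240 W m^-2.

11200 W m^-2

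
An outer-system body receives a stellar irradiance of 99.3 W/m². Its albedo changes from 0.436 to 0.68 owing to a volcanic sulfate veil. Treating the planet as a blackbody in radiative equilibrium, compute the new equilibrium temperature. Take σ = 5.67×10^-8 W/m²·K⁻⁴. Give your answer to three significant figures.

109 kelvin

T₂ = [S(1−α₂)/(4σ)]^(1/4) = [99.30·0.32/(4σ)]^(1/4) = 108.8 K.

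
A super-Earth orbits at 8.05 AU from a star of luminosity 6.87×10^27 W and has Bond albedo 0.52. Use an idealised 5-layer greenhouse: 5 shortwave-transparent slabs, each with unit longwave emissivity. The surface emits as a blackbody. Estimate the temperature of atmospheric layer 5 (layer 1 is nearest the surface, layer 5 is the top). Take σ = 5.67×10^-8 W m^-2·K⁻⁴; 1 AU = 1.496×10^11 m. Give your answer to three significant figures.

168 K

Orbital distance: d = 8.05 AU = 1.204×10^12 m.
Spreading L over a sphere of radius d: S = 6.87×10^27/(4π·1.20×10^12²) = 377.0 W m^-2.
Top-of-atmosphere balance: σT_e⁴ = S(1−α)/4 = 45.23 W m^-2 → T_e = 168.1 K.
Each opaque layer satisfies 2T_j⁴ = T_{j−1}⁴ + T_{j+1}⁴, giving T_k⁴ = (N+1−k)T_e⁴.
With k = 5: T_5 = (5+1−5)^¼·168.1 K = 168.1 K.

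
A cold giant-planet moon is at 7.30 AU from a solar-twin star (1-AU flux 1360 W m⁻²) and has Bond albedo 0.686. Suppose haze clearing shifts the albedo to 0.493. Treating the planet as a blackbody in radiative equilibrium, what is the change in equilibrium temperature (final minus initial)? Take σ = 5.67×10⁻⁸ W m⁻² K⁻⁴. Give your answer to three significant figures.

Flux at the orbit: S = 1360/(7.30)² = 25.52 W m⁻².
Before: T₁ = [25.52·0.314/(4σ)]^(1/4) = 77.10 K.
After:  T₂ = [25.52·0.507/(4σ)]^(1/4) = 86.91 K.
ΔT = T₂ − T₁ = 9.811 K.

9.81 kelvin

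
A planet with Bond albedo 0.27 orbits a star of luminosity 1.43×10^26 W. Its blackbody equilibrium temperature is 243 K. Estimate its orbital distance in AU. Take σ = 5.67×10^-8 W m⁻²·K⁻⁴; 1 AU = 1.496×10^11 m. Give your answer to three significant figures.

Energy balance gives S = 4σT⁴/(1−α) = 1083 W m⁻².
S = L/(4πd²) → d = √(L/4πS) = √(1.43×10^26/(4π·1083)) = 1.025×10^11 m = 0.6851 AU.

0.685 AU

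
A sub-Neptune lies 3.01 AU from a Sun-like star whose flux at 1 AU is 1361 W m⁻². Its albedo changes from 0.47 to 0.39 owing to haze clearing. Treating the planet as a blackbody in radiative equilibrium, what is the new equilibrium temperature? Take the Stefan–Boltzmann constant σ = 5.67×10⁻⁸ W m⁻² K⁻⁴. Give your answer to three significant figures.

Flux at the orbit: S = 1361/(3.01)² = 150.2 W m⁻².
New equilibrium: T₂ = [(1−0.39)·150.2/(4σ)]^(1/4) = 141.8 K.

142 K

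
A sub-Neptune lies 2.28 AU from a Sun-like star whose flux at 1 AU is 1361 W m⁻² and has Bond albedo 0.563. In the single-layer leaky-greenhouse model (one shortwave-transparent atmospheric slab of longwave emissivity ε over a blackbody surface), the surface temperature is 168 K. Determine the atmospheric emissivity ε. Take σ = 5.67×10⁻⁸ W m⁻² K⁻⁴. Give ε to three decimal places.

0.733

Flux at the orbit: S = 1361/(2.28)² = 261.8 W m⁻².
TOA balance gives T_e = 149.9 K.
Inverting T_s⁴ = 2T_e⁴/(2−ε): (T_e/T_s)⁴ = 0.6333, so ε = 2(1 − 0.6333) = 0.7335.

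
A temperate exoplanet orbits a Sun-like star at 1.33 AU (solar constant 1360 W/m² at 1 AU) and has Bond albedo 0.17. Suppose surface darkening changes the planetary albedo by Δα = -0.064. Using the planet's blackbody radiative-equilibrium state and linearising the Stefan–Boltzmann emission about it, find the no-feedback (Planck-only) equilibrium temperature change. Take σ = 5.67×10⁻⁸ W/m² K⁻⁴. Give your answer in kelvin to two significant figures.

By the inverse-square law, S = 1360/1.33² = 768.8 W/m².
The baseline emission temperature is T_e = 230.3 K.
ΔF = −(S/4)Δα = −(768.8/4)×(-0.064) = 12.30 W/m².
Linearising σT⁴ gives d(σT⁴)/dT = 4σT_e³ = 2.771 W/m² per K.
ΔT₀ = ΔF/λ_P = 12.30/2.771 = 4.44 K.

4.4 K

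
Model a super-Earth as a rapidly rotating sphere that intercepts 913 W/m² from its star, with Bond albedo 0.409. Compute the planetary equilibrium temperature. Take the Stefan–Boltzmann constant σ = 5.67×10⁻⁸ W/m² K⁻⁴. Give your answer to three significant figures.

Absorbed flux (global mean): S(1−α)/4 = 913.0·0.591/4 = 134.9 W/m².
In equilibrium σT⁴ equals this, so T = 220.9 K.

221 kelvin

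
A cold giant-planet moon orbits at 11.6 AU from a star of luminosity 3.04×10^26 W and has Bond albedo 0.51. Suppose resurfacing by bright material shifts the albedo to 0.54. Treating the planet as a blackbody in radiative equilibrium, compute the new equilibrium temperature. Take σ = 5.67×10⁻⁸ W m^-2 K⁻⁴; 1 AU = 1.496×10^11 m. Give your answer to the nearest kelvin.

64 K

d = 11.6 × 1.496×10^11 m = 1.735×10^12 m.
S = L/(4πd²) = 8.033 W m^-2.
With the new albedo, S(1−α₂)/4 = 0.9238 W m^-2, so T₂ = 63.53 K.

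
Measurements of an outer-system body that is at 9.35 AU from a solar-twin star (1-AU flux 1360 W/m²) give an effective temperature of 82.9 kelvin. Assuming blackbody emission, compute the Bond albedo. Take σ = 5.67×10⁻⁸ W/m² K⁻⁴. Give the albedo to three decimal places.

0.311

Flux at the orbit: S = 1360/(9.35)² = 15.56 W/m².
Rearranging the radiative balance, α = 1 − 4σT⁴/S.
4σT⁴ = 4·5.67×10⁻⁸·(82.9)⁴ = 10.71 W/m².
1−α = 10.71/15.56 = 0.6886, so α = 0.3114.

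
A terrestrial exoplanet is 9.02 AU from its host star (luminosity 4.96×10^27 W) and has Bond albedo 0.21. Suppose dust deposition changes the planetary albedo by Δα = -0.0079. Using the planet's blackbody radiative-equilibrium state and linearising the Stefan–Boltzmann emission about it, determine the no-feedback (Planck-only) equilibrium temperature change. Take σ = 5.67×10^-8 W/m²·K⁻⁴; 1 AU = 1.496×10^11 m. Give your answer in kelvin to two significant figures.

0.41 K

d = 9.02 × 1.496×10^11 m = 1.349×10^12 m.
Spreading L over a sphere of radius d: S = 4.96×10^27/(4π·1.35×10^12²) = 216.8 W/m².
Reference equilibrium: T_e = [S(1−α)/(4σ)]^(1/4) = 165.8 K.
TOA radiative forcing: ΔF = −S·Δα/4 = −216.8·(-0.0079)/4 = 0.4281 W/m².
The Planck feedback parameter is 4σT_e³ = 1.033 W/m²/K.
ΔT₀ = ΔF/λ_P = 0.4281/1.033 = 0.414 K.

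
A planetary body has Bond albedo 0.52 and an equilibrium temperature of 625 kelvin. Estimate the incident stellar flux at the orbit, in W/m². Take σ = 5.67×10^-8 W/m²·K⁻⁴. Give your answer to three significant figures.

72100 W/m²

From S(1−α)/4 = σT⁴: S = 4σT⁴/(1−α).
σT⁴ = 5.67×10⁻⁸·(625)⁴ = 8652 W/m².
S = 4·8652/0.48 = 72100 W/m².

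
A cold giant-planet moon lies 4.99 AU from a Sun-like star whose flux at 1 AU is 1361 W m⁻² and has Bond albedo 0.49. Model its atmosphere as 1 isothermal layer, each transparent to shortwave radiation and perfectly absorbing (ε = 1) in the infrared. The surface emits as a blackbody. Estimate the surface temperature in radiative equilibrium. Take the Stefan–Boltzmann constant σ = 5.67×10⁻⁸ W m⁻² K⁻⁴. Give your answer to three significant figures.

125 K

By the inverse-square law, S = 1361/4.99² = 54.66 W m⁻².
The effective emission temperature is T_e = [S(1−α)/(4σ)]^¼ = 105.3 K.
For an N-layer opaque stack, T_s⁴ = (N+1)T_e⁴, hence T_s = (2)^(1/4)×105.3 K = 125.2 K.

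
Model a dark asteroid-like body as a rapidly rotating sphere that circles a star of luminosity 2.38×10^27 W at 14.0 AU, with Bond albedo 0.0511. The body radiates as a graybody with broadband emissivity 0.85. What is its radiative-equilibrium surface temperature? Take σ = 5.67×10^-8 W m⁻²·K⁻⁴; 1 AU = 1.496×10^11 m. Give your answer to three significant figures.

121 K

Orbital distance: d = 14.0 AU = 2.094×10^12 m.
Spreading L over a sphere of radius d: S = 2.38×10^27/(4π·2.09×10^12²) = 43.18 W m⁻².
Absorbed flux (global mean): S(1−α)/4 = 43.18·0.949/4 = 10.24 W m⁻².
Equating to εσT⁴ with ε = 0.85: T = (10.24/0.85σ)^(1/4) = 120.7 K.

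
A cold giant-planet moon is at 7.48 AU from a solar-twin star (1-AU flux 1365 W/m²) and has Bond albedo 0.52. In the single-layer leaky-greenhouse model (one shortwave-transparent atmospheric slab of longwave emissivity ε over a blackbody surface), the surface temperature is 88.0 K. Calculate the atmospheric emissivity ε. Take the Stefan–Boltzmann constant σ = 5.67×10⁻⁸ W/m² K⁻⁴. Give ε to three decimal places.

By the inverse-square law, S = 1365/7.48² = 24.40 W/m².
Effective temperature: T_e = [S(1−α)/(4σ)]^(1/4) = 84.77 K.
Since (2−ε)/2 = (T_e/T_s)⁴ = 0.8610, ε = 0.2780.

0.278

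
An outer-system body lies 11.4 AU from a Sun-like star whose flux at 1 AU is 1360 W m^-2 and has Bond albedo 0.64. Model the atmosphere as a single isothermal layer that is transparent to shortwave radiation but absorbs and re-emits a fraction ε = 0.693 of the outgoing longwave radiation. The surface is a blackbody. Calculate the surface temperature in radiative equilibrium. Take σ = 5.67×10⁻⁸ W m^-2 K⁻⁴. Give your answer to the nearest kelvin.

Irradiance scales as 1/d², so S = 1360 W m^-2 × (1/11.4)² = 10.46 W m^-2.
At the top of the atmosphere, σT_e⁴ = S(1−α)/4 = 0.9418 W m^-2, giving T_e = 63.84 K.
The surface balance (absorbed SW + ε·downward IR = σT_s⁴) with T_a⁴ = T_s⁴/2 reduces to T_s = T_e·[2/(2−ε)]^¼ = 71.00 K.

71 K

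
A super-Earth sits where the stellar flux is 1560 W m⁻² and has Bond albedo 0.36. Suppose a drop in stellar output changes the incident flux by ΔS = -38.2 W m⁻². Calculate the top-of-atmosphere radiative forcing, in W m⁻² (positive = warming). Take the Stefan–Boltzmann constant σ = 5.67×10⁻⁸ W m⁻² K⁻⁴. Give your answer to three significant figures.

Only a fraction (1−α) is absorbed and it's spread over 4πR², so ΔF = (1−α)ΔS/4 = -6.112 W m⁻².

-6.11 W m⁻²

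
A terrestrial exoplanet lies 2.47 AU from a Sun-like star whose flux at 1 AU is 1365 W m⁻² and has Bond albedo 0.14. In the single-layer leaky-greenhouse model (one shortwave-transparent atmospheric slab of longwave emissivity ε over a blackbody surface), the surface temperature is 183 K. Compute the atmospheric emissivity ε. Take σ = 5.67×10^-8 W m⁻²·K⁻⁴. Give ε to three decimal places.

Flux at the orbit: S = 1365/(2.47)² = 223.7 W m⁻².
Effective temperature: T_e = [S(1−α)/(4σ)]^(1/4) = 170.7 K.
Since (2−ε)/2 = (T_e/T_s)⁴ = 0.7565, ε = 0.4871.

0.487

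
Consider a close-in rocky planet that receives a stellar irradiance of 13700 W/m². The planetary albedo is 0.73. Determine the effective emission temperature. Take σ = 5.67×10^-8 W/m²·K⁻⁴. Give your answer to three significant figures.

Absorbed flux (global mean): S(1−α)/4 = 13700·0.27/4 = 924.8 W/m².
In equilibrium σT⁴ equals this, so T = 357.4 K.

357 K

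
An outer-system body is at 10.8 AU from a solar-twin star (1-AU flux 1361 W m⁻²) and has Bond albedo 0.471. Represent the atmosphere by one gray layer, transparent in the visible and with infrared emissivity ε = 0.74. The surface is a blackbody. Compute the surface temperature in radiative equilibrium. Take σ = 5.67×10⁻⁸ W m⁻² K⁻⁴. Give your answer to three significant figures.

81.1 K

Flux at the orbit: S = 1361/(10.8)² = 11.67 W m⁻².
At the top of the atmosphere, σT_e⁴ = S(1−α)/4 = 1.543 W m⁻², giving T_e = 72.23 K.
For a single slab of emissivity ε, T_s⁴ = 2T_e⁴/(2−ε); thus T_s = 72.23·(1.587)^(1/4) = 81.07 K.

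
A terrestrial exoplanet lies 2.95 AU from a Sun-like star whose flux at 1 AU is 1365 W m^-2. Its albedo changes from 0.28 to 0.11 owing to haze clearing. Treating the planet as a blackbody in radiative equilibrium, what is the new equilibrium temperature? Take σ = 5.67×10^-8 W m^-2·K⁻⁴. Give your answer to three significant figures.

158 K

By the inverse-square law, S = 1365/2.95² = 156.9 W m^-2.
T₂ = [S(1−α₂)/(4σ)]^(1/4) = [156.9·0.89/(4σ)]^(1/4) = 157.5 K.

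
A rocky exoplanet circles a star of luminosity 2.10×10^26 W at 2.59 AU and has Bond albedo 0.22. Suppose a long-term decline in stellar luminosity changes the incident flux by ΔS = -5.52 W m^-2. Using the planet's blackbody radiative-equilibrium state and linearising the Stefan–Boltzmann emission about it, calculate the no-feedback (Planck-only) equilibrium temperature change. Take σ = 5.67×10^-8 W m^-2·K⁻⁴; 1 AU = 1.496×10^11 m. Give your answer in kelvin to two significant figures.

-1.7 kelvin

Orbital distance: d = 2.59 AU = 3.875×10^11 m.
S = L/(4πd²) = 111.3 W m^-2.
The baseline emission temperature is T_e = 139.9 K.
TOA radiative forcing: ΔF = (1−α)ΔS/4 = 0.78·(-5.52)/4 = -1.076 W m^-2.
Linearising σT⁴ gives d(σT⁴)/dT = 4σT_e³ = 0.6207 W m^-2 per K.
Hence the no-feedback warming is ΔF/(4σT_e³) = -1.73 K.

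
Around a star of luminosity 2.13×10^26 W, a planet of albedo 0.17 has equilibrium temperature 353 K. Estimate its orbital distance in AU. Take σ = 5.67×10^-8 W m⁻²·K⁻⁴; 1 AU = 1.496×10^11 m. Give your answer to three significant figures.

0.422 AU

The flux needed for this T is 4σT⁴/(1−0.17) = 4243 W m⁻².
From L = 4πd²S, d = √(2.13×10^26/(4π·4243)) = 6.321×10^10 m = 0.4225 AU.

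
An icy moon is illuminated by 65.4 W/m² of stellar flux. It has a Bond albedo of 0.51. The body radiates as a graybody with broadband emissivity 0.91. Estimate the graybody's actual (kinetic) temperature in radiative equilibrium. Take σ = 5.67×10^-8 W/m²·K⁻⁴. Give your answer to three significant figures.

Averaging over the sphere, the absorbed flux is S(1−α)/4 = 8.011 W/m².
Radiative balance εσT⁴ = 8.011 gives T = [8.011/(0.91·σ)]^(1/4) = 111.6 K.

112 K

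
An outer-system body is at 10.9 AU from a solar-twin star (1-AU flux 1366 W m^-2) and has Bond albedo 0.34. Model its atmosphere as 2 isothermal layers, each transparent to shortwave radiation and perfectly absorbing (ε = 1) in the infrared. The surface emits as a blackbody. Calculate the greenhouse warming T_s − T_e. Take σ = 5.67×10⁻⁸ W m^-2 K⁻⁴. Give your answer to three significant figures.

By the inverse-square law, S = 1366/10.9² = 11.50 W m^-2.
OLR = S(1−α)/4 = 1.897 W m^-2; the top layer radiates at T_e = 76.05 K.
Surface: T_s = (3)^¼·T_e = 100.1 K.
Warming: T_s − T_e = 24.04 K.

24.0 K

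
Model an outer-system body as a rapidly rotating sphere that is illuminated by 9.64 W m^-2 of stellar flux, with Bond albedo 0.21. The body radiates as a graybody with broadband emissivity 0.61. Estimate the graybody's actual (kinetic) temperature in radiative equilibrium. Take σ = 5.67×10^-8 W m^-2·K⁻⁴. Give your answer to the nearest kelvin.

Absorbed flux (global mean): S(1−α)/4 = 9.640·0.79/4 = 1.904 W m^-2.
Radiative balance εσT⁴ = 1.904 gives T = [1.904/(0.61·σ)]^(1/4) = 86.14 K.

86 K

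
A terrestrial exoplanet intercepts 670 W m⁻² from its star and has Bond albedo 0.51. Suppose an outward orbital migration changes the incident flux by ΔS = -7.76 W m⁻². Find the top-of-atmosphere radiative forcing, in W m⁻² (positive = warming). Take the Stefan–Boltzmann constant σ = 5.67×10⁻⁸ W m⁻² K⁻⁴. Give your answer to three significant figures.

-0.951 W m⁻²

Only a fraction (1−α) is absorbed and it's spread over 4πR², so ΔF = (1−α)ΔS/4 = -0.9506 W m⁻².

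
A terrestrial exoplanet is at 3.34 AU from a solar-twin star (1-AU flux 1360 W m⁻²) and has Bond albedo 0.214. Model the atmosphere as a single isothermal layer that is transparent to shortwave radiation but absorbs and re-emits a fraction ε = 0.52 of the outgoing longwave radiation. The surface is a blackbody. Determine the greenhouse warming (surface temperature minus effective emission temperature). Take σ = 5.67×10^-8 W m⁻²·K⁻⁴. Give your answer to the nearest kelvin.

By the inverse-square law, S = 1360/3.34² = 121.9 W m⁻².
At the top of the atmosphere, σT_e⁴ = S(1−α)/4 = 23.96 W m⁻², giving T_e = 143.4 K.
Surface balance with a leaky layer gives σT_s⁴ = σT_e⁴·2/(2−ε), so T_s = T_e·[2/(2−0.52)]^(1/4) = 154.6 K.
Greenhouse warming: T_s − T_e = 11.21 K.

11 K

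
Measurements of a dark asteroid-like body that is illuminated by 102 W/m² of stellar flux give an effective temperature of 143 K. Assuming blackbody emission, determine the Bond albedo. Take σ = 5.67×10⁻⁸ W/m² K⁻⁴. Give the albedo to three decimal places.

Energy balance: S(1−α)/4 = σT⁴, so 1−α = 4σT⁴/S.
σT⁴ = 23.71 W/m², so 4σT⁴ = 94.84 W/m².
Hence α = 1 − 94.84/102.0 = 0.0702.

0.070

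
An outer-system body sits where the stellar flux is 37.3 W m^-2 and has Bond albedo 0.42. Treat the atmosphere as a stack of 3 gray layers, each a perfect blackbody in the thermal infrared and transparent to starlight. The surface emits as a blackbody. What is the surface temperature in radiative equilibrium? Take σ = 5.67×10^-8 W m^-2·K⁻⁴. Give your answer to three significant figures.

140 K

The effective emission temperature is T_e = [S(1−α)/(4σ)]^¼ = 98.83 K.
Layer-by-layer balance gives σT_s⁴ = (N+1)σT_e⁴, so T_s = 4^¼·98.83 = 139.8 K.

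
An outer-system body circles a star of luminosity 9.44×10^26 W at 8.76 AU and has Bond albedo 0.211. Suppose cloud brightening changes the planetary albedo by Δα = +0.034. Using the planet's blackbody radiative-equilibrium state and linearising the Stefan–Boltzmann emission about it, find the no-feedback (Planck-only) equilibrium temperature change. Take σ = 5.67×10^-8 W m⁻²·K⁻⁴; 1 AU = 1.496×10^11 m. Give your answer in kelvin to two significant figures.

-1.2 K

d = 8.76 × 1.496×10^11 m = 1.310×10^12 m.
Spreading L over a sphere of radius d: S = 9.44×10^26/(4π·1.31×10^12²) = 43.74 W m⁻².
Unperturbed T_e = [43.74·(1−0.211)/(4σ)]^¼ = 111.1 K.
The change in absorbed flux is Δ[S(1−α)/4] = −SΔα/4 = -0.3718 W m⁻².
Linearising σT⁴ gives d(σT⁴)/dT = 4σT_e³ = 0.3107 W m⁻² per K.
So ΔT₀ = -0.3718/0.3107 = -1.20 K.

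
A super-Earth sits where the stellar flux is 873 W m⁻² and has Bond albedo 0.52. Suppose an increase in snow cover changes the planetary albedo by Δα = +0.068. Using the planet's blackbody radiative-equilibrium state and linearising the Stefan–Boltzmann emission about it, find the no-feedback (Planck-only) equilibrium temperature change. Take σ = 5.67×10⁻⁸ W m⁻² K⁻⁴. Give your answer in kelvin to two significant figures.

Unperturbed T_e = [873.0·(1−0.52)/(4σ)]^¼ = 207.3 K.
ΔF = −(S/4)Δα = −(873.0/4)×(+0.068) = -14.84 W m⁻².
The Planck feedback parameter is 4σT_e³ = 2.021 W m⁻²/K.
Hence the no-feedback warming is ΔF/(4σT_e³) = -7.34 K.

-7.3 kelvin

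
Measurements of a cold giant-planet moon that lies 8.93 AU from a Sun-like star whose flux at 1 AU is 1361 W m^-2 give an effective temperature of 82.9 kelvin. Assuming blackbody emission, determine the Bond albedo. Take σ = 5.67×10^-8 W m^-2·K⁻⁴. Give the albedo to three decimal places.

0.372

By the inverse-square law, S = 1361/8.93² = 17.07 W m^-2.
Energy balance: S(1−α)/4 = σT⁴, so 1−α = 4σT⁴/S.
σT⁴ = 2.678 W m^-2, so 4σT⁴ = 10.71 W m^-2.
1−α = 10.71/17.07 = 0.6276, so α = 0.3724.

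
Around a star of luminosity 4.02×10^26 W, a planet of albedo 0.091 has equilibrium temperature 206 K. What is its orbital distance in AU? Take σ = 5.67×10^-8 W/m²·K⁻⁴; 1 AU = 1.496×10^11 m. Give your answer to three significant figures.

1.78 AU

Required flux: S = 4σT⁴/(1−α) = 449.3 W/m².
Then d = [L/(4πS)]^(1/2) = 2.668×10^11 m, i.e. 1.784 AU.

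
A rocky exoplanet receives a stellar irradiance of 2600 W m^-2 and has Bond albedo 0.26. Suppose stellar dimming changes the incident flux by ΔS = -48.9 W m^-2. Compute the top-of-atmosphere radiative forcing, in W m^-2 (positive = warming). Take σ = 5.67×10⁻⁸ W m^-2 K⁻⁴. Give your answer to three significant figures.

Only a fraction (1−α) is absorbed and it's spread over 4πR², so ΔF = (1−α)ΔS/4 = -9.046 W m^-2.

-9.05 W m^-2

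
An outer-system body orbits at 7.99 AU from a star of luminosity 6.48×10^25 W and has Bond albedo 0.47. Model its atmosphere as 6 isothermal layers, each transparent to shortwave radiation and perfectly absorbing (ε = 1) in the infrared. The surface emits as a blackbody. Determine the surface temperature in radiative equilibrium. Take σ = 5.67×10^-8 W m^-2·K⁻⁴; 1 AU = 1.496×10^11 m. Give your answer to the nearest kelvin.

d = 7.99 × 1.496×10^11 m = 1.195×10^12 m.
Flux at the orbit: S = L/(4πd²) = 6.48×10^25/(4π·(1.20×10^12)²) = 3.609 W m^-2.
OLR = S(1−α)/4 = 0.4782 W m^-2; the top layer radiates at T_e = 53.89 K.
With N = 6 opaque layers, T_s = (N+1)^(1/4)·T_e = 7^(1/4)·53.89 = 87.66 K.

88 kelvin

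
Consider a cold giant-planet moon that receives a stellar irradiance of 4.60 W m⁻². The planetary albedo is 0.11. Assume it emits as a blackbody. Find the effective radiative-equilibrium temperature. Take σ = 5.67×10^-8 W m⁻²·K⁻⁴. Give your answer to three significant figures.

Absorbed flux (global mean): S(1−α)/4 = 4.600·0.89/4 = 1.023 W m⁻².
Set σT⁴ = 1.023 → T = (1.023/σ)^(1/4) = 65.18 K.

65.2 K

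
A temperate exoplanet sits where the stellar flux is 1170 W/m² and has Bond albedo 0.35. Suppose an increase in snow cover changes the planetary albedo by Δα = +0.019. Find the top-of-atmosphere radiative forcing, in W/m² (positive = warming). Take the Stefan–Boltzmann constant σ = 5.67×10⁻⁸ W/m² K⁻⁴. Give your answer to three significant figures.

ΔF = −(S/4)Δα = −(1170/4)×(+0.019) = -5.558 W/m².

-5.56 W/m²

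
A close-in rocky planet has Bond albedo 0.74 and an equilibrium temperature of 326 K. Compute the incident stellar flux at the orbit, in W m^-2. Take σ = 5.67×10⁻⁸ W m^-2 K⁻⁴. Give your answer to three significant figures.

From S(1−α)/4 = σT⁴: S = 4σT⁴/(1−α).
The emitted flux is σT⁴ = 640.4 W m^-2.
So S = 4×640.4/(1−0.74) = 9852 W m^-2.

9850 W m^-2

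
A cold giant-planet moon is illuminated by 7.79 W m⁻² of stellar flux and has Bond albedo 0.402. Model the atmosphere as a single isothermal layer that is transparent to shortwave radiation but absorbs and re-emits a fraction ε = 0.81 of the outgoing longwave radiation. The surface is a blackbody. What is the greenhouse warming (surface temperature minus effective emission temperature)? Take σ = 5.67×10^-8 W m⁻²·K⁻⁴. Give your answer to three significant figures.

Effective emission temperature (TOA balance): σT_e⁴ = S(1−α)/4 = 1.165 W m⁻² → T_e = 67.32 K.
The surface balance (absorbed SW + ε·downward IR = σT_s⁴) with T_a⁴ = T_s⁴/2 reduces to T_s = T_e·[2/(2−ε)]^¼ = 76.65 K.
T_s − T_e = 76.65 − 67.32 = 9.331 K.

9.33 K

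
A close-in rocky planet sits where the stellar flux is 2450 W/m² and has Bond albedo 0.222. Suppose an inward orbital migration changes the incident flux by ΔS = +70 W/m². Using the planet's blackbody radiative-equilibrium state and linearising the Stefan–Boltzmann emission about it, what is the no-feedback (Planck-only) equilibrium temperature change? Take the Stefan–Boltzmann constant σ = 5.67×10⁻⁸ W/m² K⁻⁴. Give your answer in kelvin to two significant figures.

The baseline emission temperature is T_e = 302.8 K.
TOA radiative forcing: ΔF = (1−α)ΔS/4 = 0.778·(+70)/4 = 13.62 W/m².
Planck response: λ_P = 4σT_e³ = 4·5.67×10⁻⁸·(302.8)³ = 6.295 W/m²/K.
So ΔT₀ = 13.62/6.295 = 2.16 K.

2.2 K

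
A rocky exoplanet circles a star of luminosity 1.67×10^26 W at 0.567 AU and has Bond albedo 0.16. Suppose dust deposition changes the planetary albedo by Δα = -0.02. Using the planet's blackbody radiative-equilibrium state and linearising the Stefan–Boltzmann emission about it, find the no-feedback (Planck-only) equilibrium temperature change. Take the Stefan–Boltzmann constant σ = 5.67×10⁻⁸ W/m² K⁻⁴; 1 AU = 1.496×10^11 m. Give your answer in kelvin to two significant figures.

1.7 K

Orbital distance: d = 0.567 AU = 8.482×10^10 m.
Flux at the orbit: S = L/(4πd²) = 1.67×10^26/(4π·(8.48×10^10)²) = 1847 W/m².
The baseline emission temperature is T_e = 287.6 K.
The change in absorbed flux is Δ[S(1−α)/4] = −SΔα/4 = 9.235 W/m².
Planck response: λ_P = 4σT_e³ = 4·5.67×10⁻⁸·(287.6)³ = 5.395 W/m²/K.
So ΔT₀ = 9.235/5.395 = 1.71 K.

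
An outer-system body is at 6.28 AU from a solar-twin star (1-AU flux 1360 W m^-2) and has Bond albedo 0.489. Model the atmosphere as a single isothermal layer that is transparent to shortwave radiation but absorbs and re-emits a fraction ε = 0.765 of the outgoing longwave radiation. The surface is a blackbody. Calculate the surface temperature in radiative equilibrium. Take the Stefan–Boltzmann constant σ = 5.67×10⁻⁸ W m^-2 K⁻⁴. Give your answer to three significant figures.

106 kelvin

Flux at the orbit: S = 1360/(6.28)² = 34.48 W m^-2.
Effective emission temperature (TOA balance): σT_e⁴ = S(1−α)/4 = 4.405 W m^-2 → T_e = 93.89 K.
Surface balance with a leaky layer gives σT_s⁴ = σT_e⁴·2/(2−ε), so T_s = T_e·[2/(2−0.765)]^(1/4) = 105.9 K.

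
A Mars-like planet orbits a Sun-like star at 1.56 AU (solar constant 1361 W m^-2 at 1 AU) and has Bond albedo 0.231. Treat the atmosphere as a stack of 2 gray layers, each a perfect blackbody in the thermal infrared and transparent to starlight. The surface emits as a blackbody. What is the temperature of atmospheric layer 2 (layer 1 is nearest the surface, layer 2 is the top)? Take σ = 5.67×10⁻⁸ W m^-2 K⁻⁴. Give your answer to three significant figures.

209 K

Flux at the orbit: S = 1361/(1.56)² = 559.3 W m^-2.
OLR = S(1−α)/4 = 107.5 W m^-2; the top layer radiates at T_e = 208.7 K.
In the N-layer model, layer k (counted from the surface) has T_k = (N+1−k)^(1/4)·T_e.
T_2 = (1)^(1/4)·208.7 = 208.7 K.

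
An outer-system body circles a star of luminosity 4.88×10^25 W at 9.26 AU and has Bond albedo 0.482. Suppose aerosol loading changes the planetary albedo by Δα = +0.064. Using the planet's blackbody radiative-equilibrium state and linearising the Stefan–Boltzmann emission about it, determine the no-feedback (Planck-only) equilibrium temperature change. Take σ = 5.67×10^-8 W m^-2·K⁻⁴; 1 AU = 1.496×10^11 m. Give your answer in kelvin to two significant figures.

-1.4 K

Orbital distance: d = 9.26 AU = 1.385×10^12 m.
Spreading L over a sphere of radius d: S = 4.88×10^25/(4π·1.39×10^12²) = 2.024 W m^-2.
Reference equilibrium: T_e = [S(1−α)/(4σ)]^(1/4) = 46.37 K.
TOA radiative forcing: ΔF = −S·Δα/4 = −2.024·(+0.064)/4 = -0.03238 W m^-2.
The Planck feedback parameter is 4σT_e³ = 0.02261 W m^-2/K.
ΔT₀ = ΔF/λ_P = -0.03238/0.02261 = -1.43 K.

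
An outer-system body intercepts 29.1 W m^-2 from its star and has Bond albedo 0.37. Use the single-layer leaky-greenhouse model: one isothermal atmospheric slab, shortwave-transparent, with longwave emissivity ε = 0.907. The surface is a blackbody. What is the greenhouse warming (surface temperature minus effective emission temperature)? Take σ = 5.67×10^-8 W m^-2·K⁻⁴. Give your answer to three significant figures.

At the top of the atmosphere, σT_e⁴ = S(1−α)/4 = 4.583 W m^-2, giving T_e = 94.82 K.
For a single slab of emissivity ε, T_s⁴ = 2T_e⁴/(2−ε); thus T_s = 94.82·(1.83)^(1/4) = 110.3 K.
The atmosphere warms the surface by 15.46 K.

15.5 kelvin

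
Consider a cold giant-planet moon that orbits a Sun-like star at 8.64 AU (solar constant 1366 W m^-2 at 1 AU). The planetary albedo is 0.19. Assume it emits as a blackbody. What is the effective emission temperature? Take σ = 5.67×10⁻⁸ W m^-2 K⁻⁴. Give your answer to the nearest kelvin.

90 K

Flux at the orbit: S = 1366/(8.64)² = 18.30 W m^-2.
Averaging over the sphere, the absorbed flux is S(1−α)/4 = 3.706 W m^-2.
In equilibrium σT⁴ equals this, so T = 89.91 K.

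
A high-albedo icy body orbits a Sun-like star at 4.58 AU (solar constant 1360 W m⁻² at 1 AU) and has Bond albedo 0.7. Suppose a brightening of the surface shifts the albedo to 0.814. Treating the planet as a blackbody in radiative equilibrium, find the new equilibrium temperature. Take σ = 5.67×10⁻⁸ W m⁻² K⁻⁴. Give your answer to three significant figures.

Flux at the orbit: S = 1360/(4.58)² = 64.83 W m⁻².
With the new albedo, S(1−α₂)/4 = 3.015 W m⁻², so T₂ = 85.39 K.

85.4 kelvin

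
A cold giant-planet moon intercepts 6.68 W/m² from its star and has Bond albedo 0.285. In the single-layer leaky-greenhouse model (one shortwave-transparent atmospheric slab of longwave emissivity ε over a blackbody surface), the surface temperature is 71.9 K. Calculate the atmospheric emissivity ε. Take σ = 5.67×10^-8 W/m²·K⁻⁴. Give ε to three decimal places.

0.424

First, T_e = [6.680·(1−0.285)/(4σ)]^(1/4) = 67.74 K.
Inverting T_s⁴ = 2T_e⁴/(2−ε): (T_e/T_s)⁴ = 0.7880, so ε = 2(1 − 0.7880) = 0.4240.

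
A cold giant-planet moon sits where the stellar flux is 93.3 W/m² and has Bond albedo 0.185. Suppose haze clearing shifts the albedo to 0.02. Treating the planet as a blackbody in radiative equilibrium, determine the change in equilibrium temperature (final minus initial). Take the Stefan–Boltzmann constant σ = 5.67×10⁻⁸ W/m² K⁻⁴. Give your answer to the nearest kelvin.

6 K

With α = 0.185, T₁ = 135.3 K.
Final:   T₂ = [S(1−0.02)/(4σ)]^(1/4) = 141.7 K.
Change: 141.7 − 135.3 = 6.383 K.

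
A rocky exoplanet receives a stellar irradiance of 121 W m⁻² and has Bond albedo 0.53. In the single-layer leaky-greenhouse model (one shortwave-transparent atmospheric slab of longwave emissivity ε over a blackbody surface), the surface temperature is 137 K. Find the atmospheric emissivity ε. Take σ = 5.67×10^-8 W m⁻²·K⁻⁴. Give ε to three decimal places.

First, T_e = [121.0·(1−0.53)/(4σ)]^(1/4) = 125.8 K.
Inverting T_s⁴ = 2T_e⁴/(2−ε): (T_e/T_s)⁴ = 0.7118, so ε = 2(1 − 0.7118) = 0.5764.

0.576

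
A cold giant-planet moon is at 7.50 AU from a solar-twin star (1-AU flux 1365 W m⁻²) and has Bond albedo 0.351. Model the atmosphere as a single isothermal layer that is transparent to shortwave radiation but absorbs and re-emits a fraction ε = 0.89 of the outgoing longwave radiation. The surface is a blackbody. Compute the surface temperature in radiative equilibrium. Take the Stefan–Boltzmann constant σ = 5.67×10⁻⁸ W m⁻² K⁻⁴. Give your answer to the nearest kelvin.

By the inverse-square law, S = 1365/7.50² = 24.27 W m⁻².
The planet radiates to space at T_e = [S(1−α)/(4σ)]^(1/4) = 91.29 K.
Surface balance with a leaky layer gives σT_s⁴ = σT_e⁴·2/(2−ε), so T_s = T_e·[2/(2−0.89)]^(1/4) = 105.8 K.

106 kelvin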